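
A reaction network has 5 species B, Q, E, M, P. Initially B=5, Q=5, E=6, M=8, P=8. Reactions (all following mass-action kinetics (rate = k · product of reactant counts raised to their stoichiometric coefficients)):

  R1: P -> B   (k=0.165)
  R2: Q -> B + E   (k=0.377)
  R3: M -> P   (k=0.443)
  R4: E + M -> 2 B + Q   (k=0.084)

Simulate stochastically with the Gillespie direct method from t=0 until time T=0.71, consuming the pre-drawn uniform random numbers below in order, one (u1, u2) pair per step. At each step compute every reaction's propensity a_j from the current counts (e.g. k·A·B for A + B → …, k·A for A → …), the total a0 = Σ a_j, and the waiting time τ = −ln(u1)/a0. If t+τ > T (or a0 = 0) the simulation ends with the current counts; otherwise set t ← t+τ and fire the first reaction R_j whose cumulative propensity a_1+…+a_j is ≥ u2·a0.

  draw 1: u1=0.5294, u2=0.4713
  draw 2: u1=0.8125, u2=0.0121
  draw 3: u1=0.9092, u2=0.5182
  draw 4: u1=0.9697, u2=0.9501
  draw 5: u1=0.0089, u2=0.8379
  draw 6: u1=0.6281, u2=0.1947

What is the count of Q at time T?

t=0.000: B=5 Q=5 E=6 M=8 P=8
Draw 1: a1=1.320, a2=1.885, a3=3.544, a4=4.032, a0=10.781; τ=−ln(0.5294)/10.781=0.059 → t=0.059; u2·a0=0.4713·10.781=5.081; a1+a2=3.205 < 5.081 ≤ a1+…+a3=6.749 → R3 fires; B=5 Q=5 E=6 M=7 P=9
Draw 2: a1=1.485, a2=1.885, a3=3.101, a4=3.528, a0=9.999; τ=−ln(0.8125)/9.999=0.021 → t=0.080; u2·a0=0.0121·9.999=0.121 ≤ a1=1.485 → R1 fires; B=6 Q=5 E=6 M=7 P=8
Draw 3: a1=1.320, a2=1.885, a3=3.101, a4=3.528, a0=9.834; τ=−ln(0.9092)/9.834=0.010 → t=0.089; u2·a0=0.5182·9.834=5.096; a1+a2=3.205 < 5.096 ≤ a1+…+a3=6.306 → R3 fires; B=6 Q=5 E=6 M=6 P=9
Draw 4: a1=1.485, a2=1.885, a3=2.658, a4=3.024, a0=9.052; τ=−ln(0.9697)/9.052=0.003 → t=0.093; u2·a0=0.9501·9.052=8.600; a1+…+a3=6.028 < 8.600 ≤ a1+…+a4=9.052 → R4 fires; B=8 Q=6 E=5 M=5 P=9
Draw 5: a1=1.485, a2=2.262, a3=2.215, a4=2.100, a0=8.062; τ=−ln(0.0089)/8.062=0.586 → t=0.679; u2·a0=0.8379·8.062=6.755; a1+…+a3=5.962 < 6.755 ≤ a1+…+a4=8.062 → R4 fires; B=10 Q=7 E=4 M=4 P=9
Draw 6: a1=1.485, a2=2.639, a3=1.772, a4=1.344, a0=7.240; τ=−ln(0.6281)/7.240=0.064 → t=0.743 > T=0.71: stop.
Read off Q at T=0.71: 7

Q at T = 7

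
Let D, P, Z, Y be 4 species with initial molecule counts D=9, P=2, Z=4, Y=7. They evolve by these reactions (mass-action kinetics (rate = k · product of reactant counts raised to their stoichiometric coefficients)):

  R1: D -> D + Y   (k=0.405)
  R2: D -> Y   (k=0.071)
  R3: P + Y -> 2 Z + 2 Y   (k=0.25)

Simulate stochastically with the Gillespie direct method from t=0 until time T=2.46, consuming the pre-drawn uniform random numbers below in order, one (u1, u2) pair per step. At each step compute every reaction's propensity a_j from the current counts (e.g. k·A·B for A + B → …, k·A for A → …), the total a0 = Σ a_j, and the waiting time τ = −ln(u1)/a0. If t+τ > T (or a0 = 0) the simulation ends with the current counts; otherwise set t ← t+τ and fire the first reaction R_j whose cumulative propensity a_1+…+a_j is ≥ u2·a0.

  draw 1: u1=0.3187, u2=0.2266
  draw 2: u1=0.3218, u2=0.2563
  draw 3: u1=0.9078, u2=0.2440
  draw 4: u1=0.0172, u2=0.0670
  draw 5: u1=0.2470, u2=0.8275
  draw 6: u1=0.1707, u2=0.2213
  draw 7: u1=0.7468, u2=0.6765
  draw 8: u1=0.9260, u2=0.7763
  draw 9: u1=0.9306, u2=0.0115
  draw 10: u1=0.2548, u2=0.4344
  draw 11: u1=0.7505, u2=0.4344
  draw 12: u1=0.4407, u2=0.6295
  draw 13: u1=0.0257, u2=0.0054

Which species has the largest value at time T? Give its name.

t=0.000: D=9 P=2 Z=4 Y=7
Draw 1: a1=3.645, a2=0.639, a3=3.500, a0=7.784; τ=−ln(0.3187)/7.784=0.147 → t=0.147; u2·a0=0.2266·7.784=1.764 ≤ a1=3.645 → R1 fires; D=9 P=2 Z=4 Y=8
Draw 2: a1=3.645, a2=0.639, a3=4.000, a0=8.284; τ=−ln(0.3218)/8.284=0.137 → t=0.284; u2·a0=0.2563·8.284=2.123 ≤ a1=3.645 → R1 fires; D=9 P=2 Z=4 Y=9
Draw 3: a1=3.645, a2=0.639, a3=4.500, a0=8.784; τ=−ln(0.9078)/8.784=0.011 → t=0.295; u2·a0=0.2440·8.784=2.143 ≤ a1=3.645 → R1 fires; D=9 P=2 Z=4 Y=10
Draw 4: a1=3.645, a2=0.639, a3=5.000, a0=9.284; τ=−ln(0.0172)/9.284=0.438 → t=0.732; u2·a0=0.0670·9.284=0.622 ≤ a1=3.645 → R1 fires; D=9 P=2 Z=4 Y=11
Draw 5: a1=3.645, a2=0.639, a3=5.500, a0=9.784; τ=−ln(0.2470)/9.784=0.143 → t=0.875; u2·a0=0.8275·9.784=8.096; a1+a2=4.284 < 8.096 ≤ a1+…+a3=9.784 → R3 fires; D=9 P=1 Z=6 Y=12
Draw 6: a1=3.645, a2=0.639, a3=3.000, a0=7.284; τ=−ln(0.1707)/7.284=0.243 → t=1.118; u2·a0=0.2213·7.284=1.612 ≤ a1=3.645 → R1 fires; D=9 P=1 Z=6 Y=13
Draw 7: a1=3.645, a2=0.639, a3=3.250, a0=7.534; τ=−ln(0.7468)/7.534=0.039 → t=1.157; u2·a0=0.6765·7.534=5.097; a1+a2=4.284 < 5.097 ≤ a1+…+a3=7.534 → R3 fires; D=9 P=0 Z=8 Y=14
Draw 8: a1=3.645, a2=0.639, a3=0.000, a0=4.284; τ=−ln(0.9260)/4.284=0.018 → t=1.175; u2·a0=0.7763·4.284=3.326 ≤ a1=3.645 → R1 fires; D=9 P=0 Z=8 Y=15
Draw 9: a1=3.645, a2=0.639, a3=0.000, a0=4.284; τ=−ln(0.9306)/4.284=0.017 → t=1.192; u2·a0=0.0115·4.284=0.049 ≤ a1=3.645 → R1 fires; D=9 P=0 Z=8 Y=16
Draw 10: a1=3.645, a2=0.639, a3=0.000, a0=4.284; τ=−ln(0.2548)/4.284=0.319 → t=1.511; u2·a0=0.4344·4.284=1.861 ≤ a1=3.645 → R1 fires; D=9 P=0 Z=8 Y=17
Draw 11: a1=3.645, a2=0.639, a3=0.000, a0=4.284; τ=−ln(0.7505)/4.284=0.067 → t=1.578; u2·a0=0.4344·4.284=1.861 ≤ a1=3.645 → R1 fires; D=9 P=0 Z=8 Y=18
Draw 12: a1=3.645, a2=0.639, a3=0.000, a0=4.284; τ=−ln(0.4407)/4.284=0.191 → t=1.769; u2·a0=0.6295·4.284=2.697 ≤ a1=3.645 → R1 fires; D=9 P=0 Z=8 Y=19
Draw 13: a1=3.645, a2=0.639, a3=0.000, a0=4.284; τ=−ln(0.0257)/4.284=0.855 → t=2.624 > T=2.46: stop.
At T=2.46: D=9 P=0 Z=8 Y=19; the largest is Y.

Dominant species at T: Y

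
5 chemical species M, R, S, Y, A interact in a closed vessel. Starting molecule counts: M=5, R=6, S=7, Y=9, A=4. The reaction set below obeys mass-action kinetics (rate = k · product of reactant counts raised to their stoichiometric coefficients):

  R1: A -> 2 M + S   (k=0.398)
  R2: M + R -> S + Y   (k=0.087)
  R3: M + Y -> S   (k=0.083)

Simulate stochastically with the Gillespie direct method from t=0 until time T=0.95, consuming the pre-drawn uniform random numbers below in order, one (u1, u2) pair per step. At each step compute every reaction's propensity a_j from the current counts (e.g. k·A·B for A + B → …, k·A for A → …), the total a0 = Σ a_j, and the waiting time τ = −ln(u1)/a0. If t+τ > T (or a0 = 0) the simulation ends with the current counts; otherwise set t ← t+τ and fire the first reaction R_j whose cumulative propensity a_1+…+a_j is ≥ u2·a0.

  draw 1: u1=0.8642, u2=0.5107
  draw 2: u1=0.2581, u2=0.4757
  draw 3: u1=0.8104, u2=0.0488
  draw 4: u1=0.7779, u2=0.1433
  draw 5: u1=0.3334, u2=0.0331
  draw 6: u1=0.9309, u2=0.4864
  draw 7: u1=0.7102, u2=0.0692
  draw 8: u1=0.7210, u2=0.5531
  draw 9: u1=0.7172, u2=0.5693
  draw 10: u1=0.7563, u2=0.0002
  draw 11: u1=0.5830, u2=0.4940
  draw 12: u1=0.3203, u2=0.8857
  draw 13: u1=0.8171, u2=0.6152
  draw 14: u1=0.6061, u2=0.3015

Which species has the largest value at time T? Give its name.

t=0.000: M=5 R=6 S=7 Y=9 A=4
Draw 1: a1=1.592, a2=2.610, a3=3.735, a0=7.937; τ=−ln(0.8642)/7.937=0.018 → t=0.018; u2·a0=0.5107·7.937=4.053; a1=1.592 < 4.053 ≤ a1+a2=4.202 → R2 fires; M=4 R=5 S=8 Y=10 A=4
Draw 2: a1=1.592, a2=1.740, a3=3.320, a0=6.652; τ=−ln(0.2581)/6.652=0.204 → t=0.222; u2·a0=0.4757·6.652=3.164; a1=1.592 < 3.164 ≤ a1+a2=3.332 → R2 fires; M=3 R=4 S=9 Y=11 A=4
Draw 3: a1=1.592, a2=1.044, a3=2.739, a0=5.375; τ=−ln(0.8104)/5.375=0.039 → t=0.261; u2·a0=0.0488·5.375=0.262 ≤ a1=1.592 → R1 fires; M=5 R=4 S=10 Y=11 A=3
Draw 4: a1=1.194, a2=1.740, a3=4.565, a0=7.499; τ=−ln(0.7779)/7.499=0.033 → t=0.295; u2·a0=0.1433·7.499=1.075 ≤ a1=1.194 → R1 fires; M=7 R=4 S=11 Y=11 A=2
Draw 5: a1=0.796, a2=2.436, a3=6.391, a0=9.623; τ=−ln(0.3334)/9.623=0.114 → t=0.409; u2·a0=0.0331·9.623=0.319 ≤ a1=0.796 → R1 fires; M=9 R=4 S=12 Y=11 A=1
Draw 6: a1=0.398, a2=3.132, a3=8.217, a0=11.747; τ=−ln(0.9309)/11.747=0.006 → t=0.415; u2·a0=0.4864·11.747=5.714; a1+a2=3.530 < 5.714 ≤ a1+…+a3=11.747 → R3 fires; M=8 R=4 S=13 Y=10 A=1
Draw 7: a1=0.398, a2=2.784, a3=6.640, a0=9.822; τ=−ln(0.7102)/9.822=0.035 → t=0.450; u2·a0=0.0692·9.822=0.680; a1=0.398 < 0.680 ≤ a1+a2=3.182 → R2 fires; M=7 R=3 S=14 Y=11 A=1
Draw 8: a1=0.398, a2=1.827, a3=6.391, a0=8.616; τ=−ln(0.7210)/8.616=0.038 → t=0.488; u2·a0=0.5531·8.616=4.766; a1+a2=2.225 < 4.766 ≤ a1+…+a3=8.616 → R3 fires; M=6 R=3 S=15 Y=10 A=1
Draw 9: a1=0.398, a2=1.566, a3=4.980, a0=6.944; τ=−ln(0.7172)/6.944=0.048 → t=0.536; u2·a0=0.5693·6.944=3.953; a1+a2=1.964 < 3.953 ≤ a1+…+a3=6.944 → R3 fires; M=5 R=3 S=16 Y=9 A=1
Draw 10: a1=0.398, a2=1.305, a3=3.735, a0=5.438; τ=−ln(0.7563)/5.438=0.051 → t=0.587; u2·a0=0.0002·5.438=0.001 ≤ a1=0.398 → R1 fires; M=7 R=3 S=17 Y=9 A=0
Draw 11: a1=0.000, a2=1.827, a3=5.229, a0=7.056; τ=−ln(0.5830)/7.056=0.076 → t=0.663; u2·a0=0.4940·7.056=3.486; a1+a2=1.827 < 3.486 ≤ a1+…+a3=7.056 → R3 fires; M=6 R=3 S=18 Y=8 A=0
Draw 12: a1=0.000, a2=1.566, a3=3.984, a0=5.550; τ=−ln(0.3203)/5.550=0.205 → t=0.868; u2·a0=0.8857·5.550=4.916; a1+a2=1.566 < 4.916 ≤ a1+…+a3=5.550 → R3 fires; M=5 R=3 S=19 Y=7 A=0
Draw 13: a1=0.000, a2=1.305, a3=2.905, a0=4.210; τ=−ln(0.8171)/4.210=0.048 → t=0.916; u2·a0=0.6152·4.210=2.590; a1+a2=1.305 < 2.590 ≤ a1+…+a3=4.210 → R3 fires; M=4 R=3 S=20 Y=6 A=0
Draw 14: a1=0.000, a2=1.044, a3=1.992, a0=3.036; τ=−ln(0.6061)/3.036=0.165 → t=1.081 > T=0.95: stop.
At T=0.95: M=4 R=3 S=20 Y=6 A=0; the largest is S.

Dominant species at T: S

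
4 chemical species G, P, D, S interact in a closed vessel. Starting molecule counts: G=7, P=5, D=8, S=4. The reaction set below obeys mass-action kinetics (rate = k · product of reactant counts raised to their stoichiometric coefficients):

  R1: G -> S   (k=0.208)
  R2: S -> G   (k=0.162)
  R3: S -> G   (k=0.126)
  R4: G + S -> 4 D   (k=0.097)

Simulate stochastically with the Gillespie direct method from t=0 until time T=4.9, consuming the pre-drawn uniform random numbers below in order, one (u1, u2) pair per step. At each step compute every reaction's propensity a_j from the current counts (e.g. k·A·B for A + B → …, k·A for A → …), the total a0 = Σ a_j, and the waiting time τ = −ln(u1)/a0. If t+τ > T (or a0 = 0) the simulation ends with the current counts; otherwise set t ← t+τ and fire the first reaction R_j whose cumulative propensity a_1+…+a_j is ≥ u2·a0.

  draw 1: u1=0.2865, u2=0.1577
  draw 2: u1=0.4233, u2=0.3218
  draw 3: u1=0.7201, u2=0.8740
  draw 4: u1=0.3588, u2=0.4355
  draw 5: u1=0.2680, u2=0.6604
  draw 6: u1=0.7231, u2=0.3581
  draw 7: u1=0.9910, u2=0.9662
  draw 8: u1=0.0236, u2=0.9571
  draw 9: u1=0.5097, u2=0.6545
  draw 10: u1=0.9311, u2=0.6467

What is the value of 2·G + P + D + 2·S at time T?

Value at T = 35

Check how each reaction changes W = 2·G + P + D + 2·S (weight of products minus weight of reactants):
R1: G -> S: (2·1) − (2·1) = 2 − 2 = 0
R2: S -> G: (2·1) − (2·1) = 2 − 2 = 0
R3: S -> G: (2·1) − (2·1) = 2 − 2 = 0
R4: G + S -> 4 D: (1·4) − (2·1 + 2·1) = 4 − 4 = 0
Every reaction leaves W unchanged, so W is conserved and no simulation is needed: W(T) = W(0) = 2·7 + 5 + 8 + 2·4 = 35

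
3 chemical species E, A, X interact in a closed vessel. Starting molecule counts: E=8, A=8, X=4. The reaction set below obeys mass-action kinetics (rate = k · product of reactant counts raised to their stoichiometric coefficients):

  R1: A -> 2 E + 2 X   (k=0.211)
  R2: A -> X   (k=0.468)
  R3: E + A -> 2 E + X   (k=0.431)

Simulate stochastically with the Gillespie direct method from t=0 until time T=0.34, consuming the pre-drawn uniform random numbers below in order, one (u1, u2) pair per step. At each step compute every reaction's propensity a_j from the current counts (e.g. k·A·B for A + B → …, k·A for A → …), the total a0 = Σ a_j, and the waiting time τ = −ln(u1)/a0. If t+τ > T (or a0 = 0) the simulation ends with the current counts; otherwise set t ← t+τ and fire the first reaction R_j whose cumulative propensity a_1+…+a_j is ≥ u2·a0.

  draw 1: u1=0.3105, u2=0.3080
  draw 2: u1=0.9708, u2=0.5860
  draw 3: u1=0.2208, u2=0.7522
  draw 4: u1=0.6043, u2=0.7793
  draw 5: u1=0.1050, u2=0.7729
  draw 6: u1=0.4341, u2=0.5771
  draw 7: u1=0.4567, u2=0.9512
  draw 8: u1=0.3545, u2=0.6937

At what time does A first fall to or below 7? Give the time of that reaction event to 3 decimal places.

t=0.000: E=8 A=8 X=4
Draw 1: a1=1.688, a2=3.744, a3=27.584, a0=33.016; τ=−ln(0.3105)/33.016=0.035 → t=0.035; u2·a0=0.3080·33.016=10.169; a1+a2=5.432 < 10.169 ≤ a1+…+a3=33.016 → R3 fires; E=9 A=7 X=5
Draw 2: a1=1.477, a2=3.276, a3=27.153, a0=31.906; τ=−ln(0.9708)/31.906=0.001 → t=0.036; u2·a0=0.5860·31.906=18.697; a1+a2=4.753 < 18.697 ≤ a1+…+a3=31.906 → R3 fires; E=10 A=6 X=6
Draw 3: a1=1.266, a2=2.808, a3=25.860, a0=29.934; τ=−ln(0.2208)/29.934=0.050 → t=0.087; u2·a0=0.7522·29.934=22.516; a1+a2=4.074 < 22.516 ≤ a1+…+a3=29.934 → R3 fires; E=11 A=5 X=7
Draw 4: a1=1.055, a2=2.340, a3=23.705, a0=27.100; τ=−ln(0.6043)/27.100=0.019 → t=0.105; u2·a0=0.7793·27.100=21.119; a1+a2=3.395 < 21.119 ≤ a1+…+a3=27.100 → R3 fires; E=12 A=4 X=8
Draw 5: a1=0.844, a2=1.872, a3=20.688, a0=23.404; τ=−ln(0.1050)/23.404=0.096 → t=0.202; u2·a0=0.7729·23.404=18.089; a1+a2=2.716 < 18.089 ≤ a1+…+a3=23.404 → R3 fires; E=13 A=3 X=9
Draw 6: a1=0.633, a2=1.404, a3=16.809, a0=18.846; τ=−ln(0.4341)/18.846=0.044 → t=0.246; u2·a0=0.5771·18.846=10.876; a1+a2=2.037 < 10.876 ≤ a1+…+a3=18.846 → R3 fires; E=14 A=2 X=10
Draw 7: a1=0.422, a2=0.936, a3=12.068, a0=13.426; τ=−ln(0.4567)/13.426=0.058 → t=0.304; u2·a0=0.9512·13.426=12.771; a1+a2=1.358 < 12.771 ≤ a1+…+a3=13.426 → R3 fires; E=15 A=1 X=11
Draw 8: a1=0.211, a2=0.468, a3=6.465, a0=7.144; τ=−ln(0.3545)/7.144=0.145 → t=0.450 > T=0.34: stop.
A first becomes ≤ 7 when it reaches 7 at the event at t=0.035.

Threshold first reached at t = 0.035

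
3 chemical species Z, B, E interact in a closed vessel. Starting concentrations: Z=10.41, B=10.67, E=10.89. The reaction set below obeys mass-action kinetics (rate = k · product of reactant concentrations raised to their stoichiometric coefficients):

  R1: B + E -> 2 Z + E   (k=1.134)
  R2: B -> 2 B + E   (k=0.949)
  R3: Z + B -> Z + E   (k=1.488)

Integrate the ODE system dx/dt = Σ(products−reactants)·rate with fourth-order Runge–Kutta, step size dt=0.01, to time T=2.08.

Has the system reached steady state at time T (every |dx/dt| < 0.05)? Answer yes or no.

Steady state at T: yes

RK4 with dt=0.01: 208 steps to T=2.08. Trajectory (selected grid times):
t=0.00: Z=10.41 B=10.67 E=10.89
t=0.23: Z=19.59 B=0.00 E=17.52
t=0.46: Z=19.59 B=0.00 E=17.52
t=0.69: Z=19.59 B=0.00 E=17.52
t=0.92: Z=19.59 B=0.00 E=17.52
t=1.16: Z=19.59 B=0.00 E=17.52
t=1.39: Z=19.59 B=0.00 E=17.52
t=1.62: Z=19.59 B=0.00 E=17.52
t=1.85: Z=19.59 B=0.00 E=17.52
t=2.08: Z=19.59 B=0.00 E=17.52
Rates at T: R1=0.0000, R2=0.0000, R3=0.0000
dx/dt at T (Σ net stoichiometry × rate): Z=+0.0000, B=-0.0000, E=+0.0000
Largest |dx/dt| is |-0.0000| (B) < 0.05 → steady.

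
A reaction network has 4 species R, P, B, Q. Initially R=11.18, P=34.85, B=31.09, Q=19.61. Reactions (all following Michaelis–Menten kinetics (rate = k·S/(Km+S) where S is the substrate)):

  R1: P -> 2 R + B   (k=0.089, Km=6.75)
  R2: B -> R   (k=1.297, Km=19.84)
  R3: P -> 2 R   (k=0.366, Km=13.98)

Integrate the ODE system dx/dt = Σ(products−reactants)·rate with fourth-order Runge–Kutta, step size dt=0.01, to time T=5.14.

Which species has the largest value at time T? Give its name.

RK4 with dt=0.01: 514 steps to T=5.14. Trajectory (selected grid times):
t=0.00: R=11.18 P=34.85 B=31.09 Q=19.61
t=0.57: R=12.01 P=34.66 B=30.68 Q=19.61
t=1.14: R=12.84 P=34.47 B=30.28 Q=19.61
t=1.71: R=13.67 P=34.28 B=29.87 Q=19.61
t=2.28: R=14.49 P=34.09 B=29.47 Q=19.61
t=2.86: R=15.33 P=33.89 B=29.07 Q=19.61
t=3.43: R=16.15 P=33.70 B=28.67 Q=19.61
t=4.00: R=16.96 P=33.51 B=28.28 Q=19.61
t=4.57: R=17.77 P=33.32 B=27.89 Q=19.61
t=5.14: R=18.58 P=33.14 B=27.50 Q=19.61
At T=5.14: R=18.58 P=33.14 B=27.50 Q=19.61; the largest is P.

Dominant species at T: P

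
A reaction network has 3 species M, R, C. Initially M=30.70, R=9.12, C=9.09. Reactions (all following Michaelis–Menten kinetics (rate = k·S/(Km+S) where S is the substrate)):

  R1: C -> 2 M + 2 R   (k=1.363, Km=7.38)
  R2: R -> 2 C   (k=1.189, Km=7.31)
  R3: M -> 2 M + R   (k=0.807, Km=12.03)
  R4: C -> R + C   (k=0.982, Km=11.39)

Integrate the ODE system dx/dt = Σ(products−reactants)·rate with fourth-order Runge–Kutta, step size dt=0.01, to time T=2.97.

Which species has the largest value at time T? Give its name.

Dominant species at T: M

RK4 with dt=0.01: 297 steps to T=2.97. Trajectory (selected grid times):
t=0.00: M=30.70 R=9.12 C=9.09
t=0.33: M=31.39 R=9.73 C=9.28
t=0.66: M=32.09 R=10.35 C=9.48
t=0.99: M=32.79 R=10.97 C=9.70
t=1.32: M=33.50 R=11.59 C=9.92
t=1.65: M=34.21 R=12.21 C=10.14
t=1.98: M=34.93 R=12.84 C=10.38
t=2.31: M=35.66 R=13.47 C=10.62
t=2.64: M=36.39 R=14.10 C=10.86
t=2.97: M=37.13 R=14.74 C=11.11
At T=2.97: M=37.13 R=14.74 C=11.11; the largest is M.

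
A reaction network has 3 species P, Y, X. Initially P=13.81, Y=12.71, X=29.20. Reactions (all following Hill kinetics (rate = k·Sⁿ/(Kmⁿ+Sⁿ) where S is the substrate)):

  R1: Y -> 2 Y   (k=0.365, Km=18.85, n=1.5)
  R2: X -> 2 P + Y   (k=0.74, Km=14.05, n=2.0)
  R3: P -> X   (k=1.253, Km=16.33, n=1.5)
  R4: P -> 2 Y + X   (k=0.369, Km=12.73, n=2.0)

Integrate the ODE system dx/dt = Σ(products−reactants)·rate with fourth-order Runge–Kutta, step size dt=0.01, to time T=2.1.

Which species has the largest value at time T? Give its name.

Dominant species at T: X

RK4 with dt=0.01: 210 steps to T=2.1. Trajectory (selected grid times):
t=0.00: P=13.81 Y=12.71 X=29.20
t=0.23: P=13.91 Y=12.97 X=29.23
t=0.47: P=14.02 Y=13.24 X=29.27
t=0.70: P=14.12 Y=13.51 X=29.31
t=0.93: P=14.22 Y=13.77 X=29.34
t=1.17: P=14.33 Y=14.05 X=29.39
t=1.40: P=14.43 Y=14.32 X=29.42
t=1.63: P=14.53 Y=14.58 X=29.46
t=1.87: P=14.63 Y=14.86 X=29.51
t=2.10: P=14.72 Y=15.13 X=29.55
At T=2.1: P=14.72 Y=15.13 X=29.55; the largest is X.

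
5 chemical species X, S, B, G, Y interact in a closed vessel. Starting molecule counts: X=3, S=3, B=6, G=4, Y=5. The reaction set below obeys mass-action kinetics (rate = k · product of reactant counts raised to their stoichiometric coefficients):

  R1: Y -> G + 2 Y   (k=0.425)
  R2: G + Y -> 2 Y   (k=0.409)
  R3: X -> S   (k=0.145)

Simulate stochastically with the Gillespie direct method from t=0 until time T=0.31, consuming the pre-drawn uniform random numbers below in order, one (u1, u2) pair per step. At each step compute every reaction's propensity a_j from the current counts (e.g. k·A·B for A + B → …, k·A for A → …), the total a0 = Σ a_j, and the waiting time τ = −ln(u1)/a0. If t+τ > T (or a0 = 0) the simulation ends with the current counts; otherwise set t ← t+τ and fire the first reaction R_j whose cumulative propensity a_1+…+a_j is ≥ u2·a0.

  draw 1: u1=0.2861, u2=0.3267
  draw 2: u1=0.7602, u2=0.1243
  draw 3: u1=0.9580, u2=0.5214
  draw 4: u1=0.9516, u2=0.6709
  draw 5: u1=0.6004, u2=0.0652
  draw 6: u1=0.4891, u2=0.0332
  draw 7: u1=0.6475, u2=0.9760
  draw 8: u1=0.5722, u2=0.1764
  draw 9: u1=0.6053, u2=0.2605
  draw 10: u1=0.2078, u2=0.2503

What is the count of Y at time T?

t=0.000: X=3 S=3 B=6 G=4 Y=5
Draw 1: a1=2.125, a2=8.180, a3=0.435, a0=10.740; τ=−ln(0.2861)/10.740=0.117 → t=0.117; u2·a0=0.3267·10.740=3.509; a1=2.125 < 3.509 ≤ a1+a2=10.305 → R2 fires; X=3 S=3 B=6 G=3 Y=6
Draw 2: a1=2.550, a2=7.362, a3=0.435, a0=10.347; τ=−ln(0.7602)/10.347=0.026 → t=0.143; u2·a0=0.1243·10.347=1.286 ≤ a1=2.550 → R1 fires; X=3 S=3 B=6 G=4 Y=7
Draw 3: a1=2.975, a2=11.452, a3=0.435, a0=14.862; τ=−ln(0.9580)/14.862=0.003 → t=0.146; u2·a0=0.5214·14.862=7.749; a1=2.975 < 7.749 ≤ a1+a2=14.427 → R2 fires; X=3 S=3 B=6 G=3 Y=8
Draw 4: a1=3.400, a2=9.816, a3=0.435, a0=13.651; τ=−ln(0.9516)/13.651=0.004 → t=0.150; u2·a0=0.6709·13.651=9.158; a1=3.400 < 9.158 ≤ a1+a2=13.216 → R2 fires; X=3 S=3 B=6 G=2 Y=9
Draw 5: a1=3.825, a2=7.362, a3=0.435, a0=11.622; τ=−ln(0.6004)/11.622=0.044 → t=0.193; u2·a0=0.0652·11.622=0.758 ≤ a1=3.825 → R1 fires; X=3 S=3 B=6 G=3 Y=10
Draw 6: a1=4.250, a2=12.270, a3=0.435, a0=16.955; τ=−ln(0.4891)/16.955=0.042 → t=0.236; u2·a0=0.0332·16.955=0.563 ≤ a1=4.250 → R1 fires; X=3 S=3 B=6 G=4 Y=11
Draw 7: a1=4.675, a2=17.996, a3=0.435, a0=23.106; τ=−ln(0.6475)/23.106=0.019 → t=0.254; u2·a0=0.9760·23.106=22.551; a1=4.675 < 22.551 ≤ a1+a2=22.671 → R2 fires; X=3 S=3 B=6 G=3 Y=12
Draw 8: a1=5.100, a2=14.724, a3=0.435, a0=20.259; τ=−ln(0.5722)/20.259=0.028 → t=0.282; u2·a0=0.1764·20.259=3.574 ≤ a1=5.100 → R1 fires; X=3 S=3 B=6 G=4 Y=13
Draw 9: a1=5.525, a2=21.268, a3=0.435, a0=27.228; τ=−ln(0.6053)/27.228=0.018 → t=0.300; u2·a0=0.2605·27.228=7.093; a1=5.525 < 7.093 ≤ a1+a2=26.793 → R2 fires; X=3 S=3 B=6 G=3 Y=14
Draw 10: a1=5.950, a2=17.178, a3=0.435, a0=23.563; τ=−ln(0.2078)/23.563=0.067 → t=0.367 > T=0.31: stop.
Read off Y at T=0.31: 14

Y at T = 14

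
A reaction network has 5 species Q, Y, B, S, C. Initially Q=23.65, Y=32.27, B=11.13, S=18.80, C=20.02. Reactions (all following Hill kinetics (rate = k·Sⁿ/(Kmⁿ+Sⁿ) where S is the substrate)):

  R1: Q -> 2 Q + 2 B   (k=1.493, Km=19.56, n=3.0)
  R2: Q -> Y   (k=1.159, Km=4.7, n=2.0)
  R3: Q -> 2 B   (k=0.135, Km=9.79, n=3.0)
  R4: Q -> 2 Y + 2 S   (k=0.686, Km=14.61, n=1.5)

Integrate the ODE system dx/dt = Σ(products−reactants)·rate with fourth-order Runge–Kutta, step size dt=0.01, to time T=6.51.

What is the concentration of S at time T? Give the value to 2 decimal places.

S at T = 24.44

RK4 with dt=0.01: 651 steps to T=6.51. Trajectory (selected grid times):
t=0.00: Q=23.65 Y=32.27 B=11.13 S=18.80 C=20.02
t=0.72: Q=23.10 Y=33.73 B=12.67 S=19.46 C=20.02
t=1.45: Q=22.54 Y=35.21 B=14.19 S=20.12 C=20.02
t=2.17: Q=21.97 Y=36.65 B=15.65 S=20.77 C=20.02
t=2.89: Q=21.38 Y=38.08 B=17.06 S=21.40 C=20.02
t=3.62: Q=20.78 Y=39.52 B=18.46 S=22.04 C=20.02
t=4.34: Q=20.16 Y=40.93 B=19.78 S=22.66 C=20.02
t=5.06: Q=19.53 Y=42.33 B=21.05 S=23.26 C=20.02
t=5.79: Q=18.88 Y=43.73 B=22.28 S=23.86 C=20.02
t=6.51: Q=18.21 Y=45.10 B=23.44 S=24.44 C=20.02
Read off S at T=6.51: 24.44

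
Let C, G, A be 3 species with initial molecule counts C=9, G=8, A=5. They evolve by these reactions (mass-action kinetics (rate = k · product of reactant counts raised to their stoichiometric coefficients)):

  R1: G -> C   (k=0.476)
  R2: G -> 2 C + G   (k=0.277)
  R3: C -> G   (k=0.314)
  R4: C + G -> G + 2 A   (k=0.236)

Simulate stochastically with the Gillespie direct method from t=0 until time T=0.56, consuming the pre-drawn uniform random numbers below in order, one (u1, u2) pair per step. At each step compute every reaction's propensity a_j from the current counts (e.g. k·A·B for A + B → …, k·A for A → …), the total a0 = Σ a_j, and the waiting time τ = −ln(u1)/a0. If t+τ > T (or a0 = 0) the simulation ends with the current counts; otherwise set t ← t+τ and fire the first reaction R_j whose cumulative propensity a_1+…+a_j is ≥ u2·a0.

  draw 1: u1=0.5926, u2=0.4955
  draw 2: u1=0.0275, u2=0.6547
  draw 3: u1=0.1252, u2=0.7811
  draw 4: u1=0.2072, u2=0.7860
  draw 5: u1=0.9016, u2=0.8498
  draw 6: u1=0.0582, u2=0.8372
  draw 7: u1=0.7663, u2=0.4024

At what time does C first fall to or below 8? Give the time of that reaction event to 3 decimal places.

t=0.000: C=9 G=8 A=5
Draw 1: a1=3.808, a2=2.216, a3=2.826, a4=16.992, a0=25.842; τ=−ln(0.5926)/25.842=0.020 → t=0.020; u2·a0=0.4955·25.842=12.805; a1+…+a3=8.850 < 12.805 ≤ a1+…+a4=25.842 → R4 fires; C=8 G=8 A=7
Draw 2: a1=3.808, a2=2.216, a3=2.512, a4=15.104, a0=23.640; τ=−ln(0.0275)/23.640=0.152 → t=0.172; u2·a0=0.6547·23.640=15.477; a1+…+a3=8.536 < 15.477 ≤ a1+…+a4=23.640 → R4 fires; C=7 G=8 A=9
Draw 3: a1=3.808, a2=2.216, a3=2.198, a4=13.216, a0=21.438; τ=−ln(0.1252)/21.438=0.097 → t=0.269; u2·a0=0.7811·21.438=16.745; a1+…+a3=8.222 < 16.745 ≤ a1+…+a4=21.438 → R4 fires; C=6 G=8 A=11
Draw 4: a1=3.808, a2=2.216, a3=1.884, a4=11.328, a0=19.236; τ=−ln(0.2072)/19.236=0.082 → t=0.351; u2·a0=0.7860·19.236=15.119; a1+…+a3=7.908 < 15.119 ≤ a1+…+a4=19.236 → R4 fires; C=5 G=8 A=13
Draw 5: a1=3.808, a2=2.216, a3=1.570, a4=9.440, a0=17.034; τ=−ln(0.9016)/17.034=0.006 → t=0.357; u2·a0=0.8498·17.034=14.475; a1+…+a3=7.594 < 14.475 ≤ a1+…+a4=17.034 → R4 fires; C=4 G=8 A=15
Draw 6: a1=3.808, a2=2.216, a3=1.256, a4=7.552, a0=14.832; τ=−ln(0.0582)/14.832=0.192 → t=0.549; u2·a0=0.8372·14.832=12.417; a1+…+a3=7.280 < 12.417 ≤ a1+…+a4=14.832 → R4 fires; C=3 G=8 A=17
Draw 7: a1=3.808, a2=2.216, a3=0.942, a4=5.664, a0=12.630; τ=−ln(0.7663)/12.630=0.021 → t=0.570 > T=0.56: stop.
C first becomes ≤ 8 when it reaches 8 at the event at t=0.020.

Threshold first reached at t = 0.020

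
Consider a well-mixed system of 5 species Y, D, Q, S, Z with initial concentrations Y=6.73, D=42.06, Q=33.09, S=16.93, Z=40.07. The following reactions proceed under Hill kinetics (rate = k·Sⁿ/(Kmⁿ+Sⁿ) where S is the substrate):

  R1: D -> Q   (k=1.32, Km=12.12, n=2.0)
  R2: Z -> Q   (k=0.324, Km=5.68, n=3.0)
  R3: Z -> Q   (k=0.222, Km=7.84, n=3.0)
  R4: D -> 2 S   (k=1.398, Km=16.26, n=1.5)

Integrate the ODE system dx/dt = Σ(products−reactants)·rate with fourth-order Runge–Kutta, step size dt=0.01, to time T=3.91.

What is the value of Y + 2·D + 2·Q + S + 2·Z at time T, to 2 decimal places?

Check how each reaction changes W = Y + 2·D + 2·Q + S + 2·Z (weight of products minus weight of reactants):
R1: D -> Q: (2·1) − (2·1) = 2 − 2 = 0
R2: Z -> Q: (2·1) − (2·1) = 2 − 2 = 0
R3: Z -> Q: (2·1) − (2·1) = 2 − 2 = 0
R4: D -> 2 S: (1·2) − (2·1) = 2 − 2 = 0
Every reaction leaves W unchanged, so W is conserved and no simulation is needed: W(T) = W(0) = 6.73 + 2·42.06 + 2·33.09 + 16.93 + 2·40.07 = 254.10

Value at T = 254.10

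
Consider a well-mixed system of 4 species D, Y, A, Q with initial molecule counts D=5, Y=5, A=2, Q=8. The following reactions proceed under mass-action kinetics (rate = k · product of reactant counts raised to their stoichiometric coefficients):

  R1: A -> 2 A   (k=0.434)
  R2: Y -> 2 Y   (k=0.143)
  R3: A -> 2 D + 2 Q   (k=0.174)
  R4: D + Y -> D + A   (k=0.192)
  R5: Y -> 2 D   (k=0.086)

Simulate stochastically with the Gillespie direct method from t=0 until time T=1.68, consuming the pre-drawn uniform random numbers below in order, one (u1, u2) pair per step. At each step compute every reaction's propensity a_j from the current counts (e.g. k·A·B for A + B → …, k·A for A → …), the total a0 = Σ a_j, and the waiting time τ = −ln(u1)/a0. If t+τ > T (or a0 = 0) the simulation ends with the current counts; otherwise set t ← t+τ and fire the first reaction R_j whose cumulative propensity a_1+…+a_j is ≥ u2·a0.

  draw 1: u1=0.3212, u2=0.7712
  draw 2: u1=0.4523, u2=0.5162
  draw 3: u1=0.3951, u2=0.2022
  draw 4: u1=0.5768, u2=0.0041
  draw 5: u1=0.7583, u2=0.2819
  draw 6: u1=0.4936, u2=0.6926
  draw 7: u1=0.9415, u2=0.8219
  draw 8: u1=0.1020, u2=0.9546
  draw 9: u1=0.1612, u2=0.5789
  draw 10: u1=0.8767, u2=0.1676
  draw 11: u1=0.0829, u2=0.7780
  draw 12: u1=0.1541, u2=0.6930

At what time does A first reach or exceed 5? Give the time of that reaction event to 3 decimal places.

t=0.000: D=5 Y=5 A=2 Q=8
Draw 1: a1=0.868, a2=0.715, a3=0.348, a4=4.800, a5=0.430, a0=7.161; τ=−ln(0.3212)/7.161=0.159 → t=0.159; u2·a0=0.7712·7.161=5.523; a1+…+a3=1.931 < 5.523 ≤ a1+…+a4=6.731 → R4 fires; D=5 Y=4 A=3 Q=8
Draw 2: a1=1.302, a2=0.572, a3=0.522, a4=3.840, a5=0.344, a0=6.580; τ=−ln(0.4523)/6.580=0.121 → t=0.279; u2·a0=0.5162·6.580=3.397; a1+…+a3=2.396 < 3.397 ≤ a1+…+a4=6.236 → R4 fires; D=5 Y=3 A=4 Q=8
Draw 3: a1=1.736, a2=0.429, a3=0.696, a4=2.880, a5=0.258, a0=5.999; τ=−ln(0.3951)/5.999=0.155 → t=0.434; u2·a0=0.2022·5.999=1.213 ≤ a1=1.736 → R1 fires; D=5 Y=3 A=5 Q=8
Draw 4: a1=2.170, a2=0.429, a3=0.870, a4=2.880, a5=0.258, a0=6.607; τ=−ln(0.5768)/6.607=0.083 → t=0.517; u2·a0=0.0041·6.607=0.027 ≤ a1=2.170 → R1 fires; D=5 Y=3 A=6 Q=8
Draw 5: a1=2.604, a2=0.429, a3=1.044, a4=2.880, a5=0.258, a0=7.215; τ=−ln(0.7583)/7.215=0.038 → t=0.556; u2·a0=0.2819·7.215=2.034 ≤ a1=2.604 → R1 fires; D=5 Y=3 A=7 Q=8
Draw 6: a1=3.038, a2=0.429, a3=1.218, a4=2.880, a5=0.258, a0=7.823; τ=−ln(0.4936)/7.823=0.090 → t=0.646; u2·a0=0.6926·7.823=5.418; a1+…+a3=4.685 < 5.418 ≤ a1+…+a4=7.565 → R4 fires; D=5 Y=2 A=8 Q=8
Draw 7: a1=3.472, a2=0.286, a3=1.392, a4=1.920, a5=0.172, a0=7.242; τ=−ln(0.9415)/7.242=0.008 → t=0.654; u2·a0=0.8219·7.242=5.952; a1+…+a3=5.150 < 5.952 ≤ a1+…+a4=7.070 → R4 fires; D=5 Y=1 A=9 Q=8
Draw 8: a1=3.906, a2=0.143, a3=1.566, a4=0.960, a5=0.086, a0=6.661; τ=−ln(0.1020)/6.661=0.343 → t=0.997; u2·a0=0.9546·6.661=6.359; a1+…+a3=5.615 < 6.359 ≤ a1+…+a4=6.575 → R4 fires; D=5 Y=0 A=10 Q=8
Draw 9: a1=4.340, a2=0.000, a3=1.740, a4=0.000, a5=0.000, a0=6.080; τ=−ln(0.1612)/6.080=0.300 → t=1.297; u2·a0=0.5789·6.080=3.520 ≤ a1=4.340 → R1 fires; D=5 Y=0 A=11 Q=8
Draw 10: a1=4.774, a2=0.000, a3=1.914, a4=0.000, a5=0.000, a0=6.688; τ=−ln(0.8767)/6.688=0.020 → t=1.317; u2·a0=0.1676·6.688=1.121 ≤ a1=4.774 → R1 fires; D=5 Y=0 A=12 Q=8
Draw 11: a1=5.208, a2=0.000, a3=2.088, a4=0.000, a5=0.000, a0=7.296; τ=−ln(0.0829)/7.296=0.341 → t=1.658; u2·a0=0.7780·7.296=5.676; a1+a2=5.208 < 5.676 ≤ a1+…+a3=7.296 → R3 fires; D=7 Y=0 A=11 Q=10
Draw 12: a1=4.774, a2=0.000, a3=1.914, a4=0.000, a5=0.000, a0=6.688; τ=−ln(0.1541)/6.688=0.280 → t=1.938 > T=1.68: stop.
A first becomes ≥ 5 when it reaches 5 at the event at t=0.434.

Threshold first reached at t = 0.434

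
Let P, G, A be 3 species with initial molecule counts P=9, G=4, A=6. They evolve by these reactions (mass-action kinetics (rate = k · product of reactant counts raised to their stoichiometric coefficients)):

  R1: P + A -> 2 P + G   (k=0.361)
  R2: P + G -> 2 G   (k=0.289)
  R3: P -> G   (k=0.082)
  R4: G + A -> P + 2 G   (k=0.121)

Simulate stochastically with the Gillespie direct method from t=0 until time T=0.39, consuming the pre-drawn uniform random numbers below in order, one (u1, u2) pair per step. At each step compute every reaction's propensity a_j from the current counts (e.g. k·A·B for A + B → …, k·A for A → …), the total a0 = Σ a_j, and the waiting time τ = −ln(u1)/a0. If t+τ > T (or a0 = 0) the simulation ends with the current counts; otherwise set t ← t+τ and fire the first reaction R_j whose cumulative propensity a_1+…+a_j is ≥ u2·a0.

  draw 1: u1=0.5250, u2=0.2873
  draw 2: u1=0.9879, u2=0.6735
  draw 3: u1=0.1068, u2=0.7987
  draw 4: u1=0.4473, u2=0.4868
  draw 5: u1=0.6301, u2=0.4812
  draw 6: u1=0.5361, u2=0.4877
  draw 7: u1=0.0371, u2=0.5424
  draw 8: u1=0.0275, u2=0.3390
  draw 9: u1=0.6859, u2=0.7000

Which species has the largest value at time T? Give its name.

t=0.000: P=9 G=4 A=6
Draw 1: a1=19.494, a2=10.404, a3=0.738, a4=2.904, a0=33.540; τ=−ln(0.5250)/33.540=0.019 → t=0.019; u2·a0=0.2873·33.540=9.636 ≤ a1=19.494 → R1 fires; P=10 G=5 A=5
Draw 2: a1=18.050, a2=14.450, a3=0.820, a4=3.025, a0=36.345; τ=−ln(0.9879)/36.345=0.000 → t=0.020; u2·a0=0.6735·36.345=24.478; a1=18.050 < 24.478 ≤ a1+a2=32.500 → R2 fires; P=9 G=6 A=5
Draw 3: a1=16.245, a2=15.606, a3=0.738, a4=3.630, a0=36.219; τ=−ln(0.1068)/36.219=0.062 → t=0.081; u2·a0=0.7987·36.219=28.928; a1=16.245 < 28.928 ≤ a1+a2=31.851 → R2 fires; P=8 G=7 A=5
Draw 4: a1=14.440, a2=16.184, a3=0.656, a4=4.235, a0=35.515; τ=−ln(0.4473)/35.515=0.023 → t=0.104; u2·a0=0.4868·35.515=17.289; a1=14.440 < 17.289 ≤ a1+a2=30.624 → R2 fires; P=7 G=8 A=5
Draw 5: a1=12.635, a2=16.184, a3=0.574, a4=4.840, a0=34.233; τ=−ln(0.6301)/34.233=0.013 → t=0.117; u2·a0=0.4812·34.233=16.473; a1=12.635 < 16.473 ≤ a1+a2=28.819 → R2 fires; P=6 G=9 A=5
Draw 6: a1=10.830, a2=15.606, a3=0.492, a4=5.445, a0=32.373; τ=−ln(0.5361)/32.373=0.019 → t=0.137; u2·a0=0.4877·32.373=15.788; a1=10.830 < 15.788 ≤ a1+a2=26.436 → R2 fires; P=5 G=10 A=5
Draw 7: a1=9.025, a2=14.450, a3=0.410, a4=6.050, a0=29.935; τ=−ln(0.0371)/29.935=0.110 → t=0.247; u2·a0=0.5424·29.935=16.237; a1=9.025 < 16.237 ≤ a1+a2=23.475 → R2 fires; P=4 G=11 A=5
Draw 8: a1=7.220, a2=12.716, a3=0.328, a4=6.655, a0=26.919; τ=−ln(0.0275)/26.919=0.133 → t=0.380; u2·a0=0.3390·26.919=9.126; a1=7.220 < 9.126 ≤ a1+a2=19.936 → R2 fires; P=3 G=12 A=5
Draw 9: a1=5.415, a2=10.404, a3=0.246, a4=7.260, a0=23.325; τ=−ln(0.6859)/23.325=0.016 → t=0.396 > T=0.39: stop.
At T=0.39: P=3 G=12 A=5; the largest is G.

Dominant species at T: G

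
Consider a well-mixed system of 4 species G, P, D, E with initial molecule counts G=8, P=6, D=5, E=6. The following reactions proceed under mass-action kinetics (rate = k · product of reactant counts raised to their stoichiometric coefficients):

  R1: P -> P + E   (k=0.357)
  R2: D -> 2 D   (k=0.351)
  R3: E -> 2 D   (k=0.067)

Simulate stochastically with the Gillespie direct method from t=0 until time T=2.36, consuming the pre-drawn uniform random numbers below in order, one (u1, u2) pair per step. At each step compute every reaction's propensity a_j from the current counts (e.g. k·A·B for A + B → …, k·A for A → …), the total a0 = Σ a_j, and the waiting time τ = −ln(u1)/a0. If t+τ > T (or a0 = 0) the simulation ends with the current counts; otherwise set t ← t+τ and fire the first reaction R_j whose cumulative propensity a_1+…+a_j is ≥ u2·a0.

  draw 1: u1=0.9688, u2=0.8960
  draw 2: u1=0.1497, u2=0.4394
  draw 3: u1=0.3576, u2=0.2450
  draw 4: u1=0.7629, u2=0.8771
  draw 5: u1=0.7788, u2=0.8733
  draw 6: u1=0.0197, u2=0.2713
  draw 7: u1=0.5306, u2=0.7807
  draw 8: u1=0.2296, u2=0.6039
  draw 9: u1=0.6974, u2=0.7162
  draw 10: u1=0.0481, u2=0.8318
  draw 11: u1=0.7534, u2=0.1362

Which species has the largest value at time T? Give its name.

t=0.000: G=8 P=6 D=5 E=6
Draw 1: a1=2.142, a2=1.755, a3=0.402, a0=4.299; τ=−ln(0.9688)/4.299=0.007 → t=0.007; u2·a0=0.8960·4.299=3.852; a1=2.142 < 3.852 ≤ a1+a2=3.897 → R2 fires; G=8 P=6 D=6 E=6
Draw 2: a1=2.142, a2=2.106, a3=0.402, a0=4.650; τ=−ln(0.1497)/4.650=0.408 → t=0.416; u2·a0=0.4394·4.650=2.043 ≤ a1=2.142 → R1 fires; G=8 P=6 D=6 E=7
Draw 3: a1=2.142, a2=2.106, a3=0.469, a0=4.717; τ=−ln(0.3576)/4.717=0.218 → t=0.634; u2·a0=0.2450·4.717=1.156 ≤ a1=2.142 → R1 fires; G=8 P=6 D=6 E=8
Draw 4: a1=2.142, a2=2.106, a3=0.536, a0=4.784; τ=−ln(0.7629)/4.784=0.057 → t=0.690; u2·a0=0.8771·4.784=4.196; a1=2.142 < 4.196 ≤ a1+a2=4.248 → R2 fires; G=8 P=6 D=7 E=8
Draw 5: a1=2.142, a2=2.457, a3=0.536, a0=5.135; τ=−ln(0.7788)/5.135=0.049 → t=0.739; u2·a0=0.8733·5.135=4.484; a1=2.142 < 4.484 ≤ a1+a2=4.599 → R2 fires; G=8 P=6 D=8 E=8
Draw 6: a1=2.142, a2=2.808, a3=0.536, a0=5.486; τ=−ln(0.0197)/5.486=0.716 → t=1.455; u2·a0=0.2713·5.486=1.488 ≤ a1=2.142 → R1 fires; G=8 P=6 D=8 E=9
Draw 7: a1=2.142, a2=2.808, a3=0.603, a0=5.553; τ=−ln(0.5306)/5.553=0.114 → t=1.569; u2·a0=0.7807·5.553=4.335; a1=2.142 < 4.335 ≤ a1+a2=4.950 → R2 fires; G=8 P=6 D=9 E=9
Draw 8: a1=2.142, a2=3.159, a3=0.603, a0=5.904; τ=−ln(0.2296)/5.904=0.249 → t=1.818; u2·a0=0.6039·5.904=3.565; a1=2.142 < 3.565 ≤ a1+a2=5.301 → R2 fires; G=8 P=6 D=10 E=9
Draw 9: a1=2.142, a2=3.510, a3=0.603, a0=6.255; τ=−ln(0.6974)/6.255=0.058 → t=1.876; u2·a0=0.7162·6.255=4.480; a1=2.142 < 4.480 ≤ a1+a2=5.652 → R2 fires; G=8 P=6 D=11 E=9
Draw 10: a1=2.142, a2=3.861, a3=0.603, a0=6.606; τ=−ln(0.0481)/6.606=0.459 → t=2.335; u2·a0=0.8318·6.606=5.495; a1=2.142 < 5.495 ≤ a1+a2=6.003 → R2 fires; G=8 P=6 D=12 E=9
Draw 11: a1=2.142, a2=4.212, a3=0.603, a0=6.957; τ=−ln(0.7534)/6.957=0.041 → t=2.376 > T=2.36: stop.
At T=2.36: G=8 P=6 D=12 E=9; the largest is D.

Dominant species at T: D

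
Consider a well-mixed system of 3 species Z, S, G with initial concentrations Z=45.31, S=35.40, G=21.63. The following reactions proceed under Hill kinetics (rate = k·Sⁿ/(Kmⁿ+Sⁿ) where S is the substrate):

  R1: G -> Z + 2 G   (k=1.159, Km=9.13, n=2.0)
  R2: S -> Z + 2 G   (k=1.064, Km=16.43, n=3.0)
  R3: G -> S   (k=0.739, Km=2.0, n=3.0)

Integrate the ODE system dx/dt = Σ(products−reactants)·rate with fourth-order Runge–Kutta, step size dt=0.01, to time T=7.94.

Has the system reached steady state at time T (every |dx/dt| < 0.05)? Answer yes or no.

Steady state at T: no

RK4 with dt=0.01: 794 steps to T=7.94. Trajectory (selected grid times):
t=0.00: Z=45.31 S=35.40 G=21.63
t=0.88: Z=47.04 S=35.20 G=23.56
t=1.76: Z=48.78 S=35.00 G=25.50
t=2.65: Z=50.56 S=34.80 G=27.48
t=3.53: Z=52.33 S=34.60 G=29.45
t=4.41: Z=54.11 S=34.41 G=31.42
t=5.29: Z=55.90 S=34.22 G=33.41
t=6.18: Z=57.72 S=34.02 G=35.42
t=7.06: Z=59.52 S=33.83 G=37.41
t=7.94: Z=61.32 S=33.64 G=39.40
Rates at T: R1=1.0999, R2=0.9530, R3=0.7389
dx/dt at T (Σ net stoichiometry × rate): Z=+2.0529, S=-0.2141, G=+2.2670
Largest |dx/dt| is |+2.2670| (G) ≥ 0.05 → not steady.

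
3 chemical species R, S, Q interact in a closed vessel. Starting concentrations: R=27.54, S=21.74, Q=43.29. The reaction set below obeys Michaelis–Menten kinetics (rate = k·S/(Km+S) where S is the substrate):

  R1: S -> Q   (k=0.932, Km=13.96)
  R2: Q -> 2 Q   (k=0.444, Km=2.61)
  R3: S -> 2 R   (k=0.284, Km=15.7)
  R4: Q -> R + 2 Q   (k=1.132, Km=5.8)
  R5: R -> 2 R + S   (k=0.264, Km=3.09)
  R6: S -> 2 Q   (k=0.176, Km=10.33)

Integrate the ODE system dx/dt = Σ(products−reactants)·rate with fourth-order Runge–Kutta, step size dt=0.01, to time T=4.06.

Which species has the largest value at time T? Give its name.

RK4 with dt=0.01: 406 steps to T=4.06. Trajectory (selected grid times):
t=0.00: R=27.54 S=21.74 Q=43.29
t=0.45: R=28.24 S=21.46 Q=44.29
t=0.90: R=28.95 S=21.19 Q=45.29
t=1.35: R=29.66 S=20.92 Q=46.29
t=1.80: R=30.36 S=20.65 Q=47.29
t=2.26: R=31.09 S=20.38 Q=48.31
t=2.71: R=31.79 S=20.11 Q=49.31
t=3.16: R=32.50 S=19.85 Q=50.31
t=3.61: R=33.21 S=19.59 Q=51.30
t=4.06: R=33.92 S=19.33 Q=52.30
At T=4.06: R=33.92 S=19.33 Q=52.30; the largest is Q.

Dominant species at T: Q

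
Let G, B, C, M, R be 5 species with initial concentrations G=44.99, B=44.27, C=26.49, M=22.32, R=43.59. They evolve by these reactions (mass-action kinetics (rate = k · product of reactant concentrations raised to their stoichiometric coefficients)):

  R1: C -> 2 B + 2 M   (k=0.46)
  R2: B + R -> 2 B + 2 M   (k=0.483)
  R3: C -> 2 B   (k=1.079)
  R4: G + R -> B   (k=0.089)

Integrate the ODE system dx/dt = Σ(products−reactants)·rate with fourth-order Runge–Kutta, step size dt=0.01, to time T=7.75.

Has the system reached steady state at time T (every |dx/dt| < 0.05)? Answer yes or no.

Steady state at T: yes

RK4 with dt=0.01: 775 steps to T=7.75. Trajectory (selected grid times):
t=0.00: G=44.99 B=44.27 C=26.49 M=22.32 R=43.59
t=0.86: G=40.33 B=126.74 C=7.05 M=111.80 R=0.00
t=1.72: G=40.33 B=137.09 C=1.88 M=114.89 R=0.00
t=2.58: G=40.33 B=139.84 C=0.50 M=115.72 R=0.00
t=3.44: G=40.33 B=140.57 C=0.13 M=115.94 R=0.00
t=4.31: G=40.33 B=140.77 C=0.03 M=116.00 R=0.00
t=5.17: G=40.33 B=140.82 C=0.01 M=116.01 R=0.00
t=6.03: G=40.33 B=140.84 C=0.00 M=116.02 R=0.00
t=6.89: G=40.33 B=140.84 C=0.00 M=116.02 R=0.00
t=7.75: G=40.33 B=140.84 C=0.00 M=116.02 R=0.00
Rates at T: R1=0.0001, R2=0.0000, R3=0.0002, R4=0.0000
dx/dt at T (Σ net stoichiometry × rate): G=-0.0000, B=+0.0005, C=-0.0003, M=+0.0002, R=-0.0000
Largest |dx/dt| is |+0.0005| (B) < 0.05 → steady.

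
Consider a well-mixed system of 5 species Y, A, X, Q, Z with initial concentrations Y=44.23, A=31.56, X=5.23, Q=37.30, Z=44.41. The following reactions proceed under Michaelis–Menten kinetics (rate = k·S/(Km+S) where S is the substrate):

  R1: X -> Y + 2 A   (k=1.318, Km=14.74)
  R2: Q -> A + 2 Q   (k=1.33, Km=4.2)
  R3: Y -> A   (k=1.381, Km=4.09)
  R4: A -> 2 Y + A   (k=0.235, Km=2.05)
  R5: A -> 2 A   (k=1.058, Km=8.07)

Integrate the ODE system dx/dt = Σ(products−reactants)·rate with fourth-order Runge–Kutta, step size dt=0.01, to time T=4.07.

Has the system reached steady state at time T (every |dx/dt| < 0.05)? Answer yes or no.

Steady state at T: no

RK4 with dt=0.01: 407 steps to T=4.07. Trajectory (selected grid times):
t=0.00: Y=44.23 A=31.56 X=5.23 Q=37.30 Z=44.41
t=0.45: Y=44.01 A=33.36 X=5.08 Q=37.84 Z=44.41
t=0.90: Y=43.80 A=35.15 X=4.93 Q=38.38 Z=44.41
t=1.36: Y=43.57 A=36.98 X=4.78 Q=38.93 Z=44.41
t=1.81: Y=43.35 A=38.77 X=4.63 Q=39.47 Z=44.41
t=2.26: Y=43.12 A=40.55 X=4.49 Q=40.01 Z=44.41
t=2.71: Y=42.89 A=42.33 X=4.36 Q=40.55 Z=44.41
t=3.17: Y=42.65 A=44.15 X=4.22 Q=41.11 Z=44.41
t=3.62: Y=42.42 A=45.93 X=4.09 Q=41.65 Z=44.41
t=4.07: Y=42.18 A=47.70 X=3.96 Q=42.20 Z=44.41
Rates at T: R1=0.2792, R2=1.2096, R3=1.2589, R4=0.2253, R5=0.9049
dx/dt at T (Σ net stoichiometry × rate): Y=-0.5291, A=+3.9318, X=-0.2792, Q=+1.2096, Z=+0.0000
Largest |dx/dt| is |+3.9318| (A) ≥ 0.05 → not steady.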